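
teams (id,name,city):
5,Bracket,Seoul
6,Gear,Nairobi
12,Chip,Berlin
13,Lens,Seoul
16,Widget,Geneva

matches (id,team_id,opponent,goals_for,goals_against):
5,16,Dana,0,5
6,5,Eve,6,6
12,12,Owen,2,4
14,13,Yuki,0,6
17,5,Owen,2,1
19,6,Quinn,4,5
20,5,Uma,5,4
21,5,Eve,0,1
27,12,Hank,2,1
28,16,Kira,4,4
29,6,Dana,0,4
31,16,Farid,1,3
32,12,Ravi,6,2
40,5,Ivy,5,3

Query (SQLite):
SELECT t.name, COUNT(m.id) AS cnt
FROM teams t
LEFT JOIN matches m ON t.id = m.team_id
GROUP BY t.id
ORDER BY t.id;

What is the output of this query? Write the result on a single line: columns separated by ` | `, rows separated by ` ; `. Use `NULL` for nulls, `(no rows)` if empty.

LEFT JOIN keeps every teams row; unmatched ones get NULL for matches columns.
Group by teams.id and compute COUNT(m.id). COUNT(col) of an all-NULL group is 0.
  5: ids {6, 17, 20, 21, 40} → COUNT(m.id)=5
  6: ids {19, 29} → COUNT(m.id)=2
  12: ids {12, 27, 32} → COUNT(m.id)=3
  13: ids {14} → COUNT(m.id)=1
  16: ids {5, 28, 31} → COUNT(m.id)=3

Bracket | 5 ; Gear | 2 ; Chip | 3 ; Lens | 1 ; Widget | 3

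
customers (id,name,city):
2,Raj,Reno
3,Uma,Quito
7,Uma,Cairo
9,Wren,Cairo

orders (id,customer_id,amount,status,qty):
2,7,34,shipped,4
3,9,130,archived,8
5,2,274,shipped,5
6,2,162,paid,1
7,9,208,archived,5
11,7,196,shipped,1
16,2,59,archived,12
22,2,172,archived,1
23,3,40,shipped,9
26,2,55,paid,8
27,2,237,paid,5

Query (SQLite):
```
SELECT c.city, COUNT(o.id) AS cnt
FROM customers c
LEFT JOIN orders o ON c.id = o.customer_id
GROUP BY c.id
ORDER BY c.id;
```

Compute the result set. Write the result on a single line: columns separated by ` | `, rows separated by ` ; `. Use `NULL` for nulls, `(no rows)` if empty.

Reno | 6 ; Quito | 1 ; Cairo | 2 ; Cairo | 2

LEFT JOIN keeps every customers row; unmatched ones get NULL for orders columns.
Group by customers.id and compute COUNT(o.id). COUNT(col) of an all-NULL group is 0.
  2: ids {5, 6, 16, 22, 26, 27} → COUNT(o.id)=6
  3: ids {23} → COUNT(o.id)=1
  7: ids {2, 11} → COUNT(o.id)=2
  9: ids {3, 7} → COUNT(o.id)=2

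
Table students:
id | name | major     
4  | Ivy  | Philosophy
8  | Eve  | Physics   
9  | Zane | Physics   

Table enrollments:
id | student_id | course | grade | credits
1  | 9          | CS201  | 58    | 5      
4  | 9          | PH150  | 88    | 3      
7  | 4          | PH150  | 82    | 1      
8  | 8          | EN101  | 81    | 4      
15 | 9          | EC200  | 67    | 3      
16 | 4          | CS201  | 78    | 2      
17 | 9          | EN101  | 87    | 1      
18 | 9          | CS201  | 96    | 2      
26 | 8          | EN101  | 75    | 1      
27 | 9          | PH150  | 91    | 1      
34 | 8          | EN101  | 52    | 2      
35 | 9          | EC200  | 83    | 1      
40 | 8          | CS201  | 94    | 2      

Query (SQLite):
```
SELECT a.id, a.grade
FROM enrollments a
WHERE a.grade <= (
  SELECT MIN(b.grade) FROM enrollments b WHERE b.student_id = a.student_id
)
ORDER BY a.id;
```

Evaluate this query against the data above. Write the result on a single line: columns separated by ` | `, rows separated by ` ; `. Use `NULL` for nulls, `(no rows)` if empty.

For each enrollments row a, compute MIN(grade) over rows sharing a.student_id.
Keep row a if a.grade <= that per-group MIN.
  student_id=4: MIN(grade) = 78
  student_id=8: MIN(grade) = 52
  student_id=9: MIN(grade) = 58

1 | 58 ; 16 | 78 ; 34 | 52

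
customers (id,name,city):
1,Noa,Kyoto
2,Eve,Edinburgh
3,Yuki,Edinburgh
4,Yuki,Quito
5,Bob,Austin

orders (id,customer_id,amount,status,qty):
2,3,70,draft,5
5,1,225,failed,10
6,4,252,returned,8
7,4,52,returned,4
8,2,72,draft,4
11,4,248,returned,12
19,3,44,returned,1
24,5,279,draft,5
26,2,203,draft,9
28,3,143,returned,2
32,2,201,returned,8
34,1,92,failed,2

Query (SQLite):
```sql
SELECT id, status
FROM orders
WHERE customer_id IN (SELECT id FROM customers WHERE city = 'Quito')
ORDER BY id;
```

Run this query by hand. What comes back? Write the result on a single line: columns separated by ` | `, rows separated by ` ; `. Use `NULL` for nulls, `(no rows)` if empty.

Inner query: customers.id where city = 'Quito'.
Outer: keep orders rows whose customer_id is in that set.
Inner query → {4}

6 | returned ; 7 | returned ; 11 | returned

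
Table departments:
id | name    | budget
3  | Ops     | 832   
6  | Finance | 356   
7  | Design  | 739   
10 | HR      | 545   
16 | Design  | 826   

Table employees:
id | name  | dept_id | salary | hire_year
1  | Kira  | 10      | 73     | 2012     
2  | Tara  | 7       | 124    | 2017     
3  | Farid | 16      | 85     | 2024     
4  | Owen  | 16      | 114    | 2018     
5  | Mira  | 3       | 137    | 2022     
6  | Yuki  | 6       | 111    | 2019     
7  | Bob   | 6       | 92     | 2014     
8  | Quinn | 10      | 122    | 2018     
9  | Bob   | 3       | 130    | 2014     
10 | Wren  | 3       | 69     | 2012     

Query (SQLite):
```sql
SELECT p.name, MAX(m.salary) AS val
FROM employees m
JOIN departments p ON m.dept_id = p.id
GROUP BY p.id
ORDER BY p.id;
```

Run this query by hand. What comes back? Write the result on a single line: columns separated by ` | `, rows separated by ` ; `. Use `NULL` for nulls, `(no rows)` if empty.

Ops | 137 ; Finance | 111 ; Design | 124 ; HR | 122 ; Design | 114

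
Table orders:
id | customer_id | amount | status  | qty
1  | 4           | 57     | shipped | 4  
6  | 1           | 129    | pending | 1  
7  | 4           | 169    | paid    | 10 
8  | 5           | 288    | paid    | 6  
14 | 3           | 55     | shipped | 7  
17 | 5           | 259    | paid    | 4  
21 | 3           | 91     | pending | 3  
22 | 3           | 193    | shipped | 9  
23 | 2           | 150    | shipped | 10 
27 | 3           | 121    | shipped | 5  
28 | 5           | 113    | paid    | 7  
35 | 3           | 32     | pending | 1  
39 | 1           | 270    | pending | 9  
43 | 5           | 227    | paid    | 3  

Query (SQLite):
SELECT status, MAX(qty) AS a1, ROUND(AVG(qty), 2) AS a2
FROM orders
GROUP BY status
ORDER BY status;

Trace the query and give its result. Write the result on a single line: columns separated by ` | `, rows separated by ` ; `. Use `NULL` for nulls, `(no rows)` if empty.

paid | 10 | 6 ; pending | 9 | 3.5 ; shipped | 10 | 7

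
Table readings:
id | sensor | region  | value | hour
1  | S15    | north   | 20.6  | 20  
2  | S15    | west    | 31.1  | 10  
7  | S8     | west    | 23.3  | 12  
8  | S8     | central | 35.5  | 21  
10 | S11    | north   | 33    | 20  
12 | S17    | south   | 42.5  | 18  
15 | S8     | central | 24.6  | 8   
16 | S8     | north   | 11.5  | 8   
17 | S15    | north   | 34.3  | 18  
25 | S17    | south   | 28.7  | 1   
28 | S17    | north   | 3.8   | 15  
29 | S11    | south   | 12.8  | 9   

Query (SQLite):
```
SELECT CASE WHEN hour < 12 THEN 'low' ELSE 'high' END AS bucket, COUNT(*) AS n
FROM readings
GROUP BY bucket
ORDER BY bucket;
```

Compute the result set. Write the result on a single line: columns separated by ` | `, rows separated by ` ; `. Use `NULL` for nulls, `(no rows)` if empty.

high | 7 ; low | 5

Bucket rows by hour < 12 → 'low' else 'high'; count each bucket.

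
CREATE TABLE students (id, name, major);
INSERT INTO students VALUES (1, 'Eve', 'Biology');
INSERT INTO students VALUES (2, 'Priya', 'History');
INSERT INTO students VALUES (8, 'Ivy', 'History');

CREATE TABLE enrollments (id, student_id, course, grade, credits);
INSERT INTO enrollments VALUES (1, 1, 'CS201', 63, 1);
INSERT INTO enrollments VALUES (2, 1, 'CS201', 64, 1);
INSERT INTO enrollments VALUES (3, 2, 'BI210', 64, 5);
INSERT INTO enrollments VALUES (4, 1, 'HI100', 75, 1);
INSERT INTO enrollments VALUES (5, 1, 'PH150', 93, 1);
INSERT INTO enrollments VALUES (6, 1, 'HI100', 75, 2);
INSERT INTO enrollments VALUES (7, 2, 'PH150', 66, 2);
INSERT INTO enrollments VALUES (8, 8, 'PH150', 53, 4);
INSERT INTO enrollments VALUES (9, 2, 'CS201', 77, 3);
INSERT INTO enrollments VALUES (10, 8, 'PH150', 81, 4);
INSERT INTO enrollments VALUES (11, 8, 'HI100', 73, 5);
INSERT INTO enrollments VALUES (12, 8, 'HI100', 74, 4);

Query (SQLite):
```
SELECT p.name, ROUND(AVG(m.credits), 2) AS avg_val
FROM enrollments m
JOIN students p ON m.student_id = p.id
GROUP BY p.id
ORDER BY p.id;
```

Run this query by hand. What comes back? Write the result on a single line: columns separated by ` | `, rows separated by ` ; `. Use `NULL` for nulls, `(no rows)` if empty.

Eve | 1.2 ; Priya | 3.33 ; Ivy | 4.25

Join each enrollments row to its students via student_id.
Group joined rows by students.id; compute ROUND(AVG(m.credits), 2) per group.
  1: ids {1, 2, 4, 5, 6} → ROUND(AVG(m.credits), 2)=1.2
  2: ids {3, 7, 9} → ROUND(AVG(m.credits), 2)=3.33
  8: ids {8, 10, 11, 12} → ROUND(AVG(m.credits), 2)=4.25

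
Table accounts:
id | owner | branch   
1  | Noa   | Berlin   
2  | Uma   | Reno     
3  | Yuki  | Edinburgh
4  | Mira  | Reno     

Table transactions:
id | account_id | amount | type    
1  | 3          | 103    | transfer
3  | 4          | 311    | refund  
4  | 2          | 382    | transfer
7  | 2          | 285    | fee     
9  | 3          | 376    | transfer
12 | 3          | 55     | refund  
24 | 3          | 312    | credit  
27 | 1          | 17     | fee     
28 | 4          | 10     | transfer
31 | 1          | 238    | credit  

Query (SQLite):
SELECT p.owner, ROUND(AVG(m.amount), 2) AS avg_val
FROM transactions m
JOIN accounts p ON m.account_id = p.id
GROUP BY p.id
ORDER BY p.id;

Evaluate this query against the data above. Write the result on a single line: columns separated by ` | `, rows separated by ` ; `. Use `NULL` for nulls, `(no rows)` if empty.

Noa | 127.5 ; Uma | 333.5 ; Yuki | 211.5 ; Mira | 160.5

Join each transactions row to its accounts via account_id.
Group joined rows by accounts.id; compute ROUND(AVG(m.amount), 2) per group.
  1: ids {27, 31} → ROUND(AVG(m.amount), 2)=127.5
  2: ids {4, 7} → ROUND(AVG(m.amount), 2)=333.5
  3: ids {1, 9, 12, 24} → ROUND(AVG(m.amount), 2)=211.5
  4: ids {3, 28} → ROUND(AVG(m.amount), 2)=160.5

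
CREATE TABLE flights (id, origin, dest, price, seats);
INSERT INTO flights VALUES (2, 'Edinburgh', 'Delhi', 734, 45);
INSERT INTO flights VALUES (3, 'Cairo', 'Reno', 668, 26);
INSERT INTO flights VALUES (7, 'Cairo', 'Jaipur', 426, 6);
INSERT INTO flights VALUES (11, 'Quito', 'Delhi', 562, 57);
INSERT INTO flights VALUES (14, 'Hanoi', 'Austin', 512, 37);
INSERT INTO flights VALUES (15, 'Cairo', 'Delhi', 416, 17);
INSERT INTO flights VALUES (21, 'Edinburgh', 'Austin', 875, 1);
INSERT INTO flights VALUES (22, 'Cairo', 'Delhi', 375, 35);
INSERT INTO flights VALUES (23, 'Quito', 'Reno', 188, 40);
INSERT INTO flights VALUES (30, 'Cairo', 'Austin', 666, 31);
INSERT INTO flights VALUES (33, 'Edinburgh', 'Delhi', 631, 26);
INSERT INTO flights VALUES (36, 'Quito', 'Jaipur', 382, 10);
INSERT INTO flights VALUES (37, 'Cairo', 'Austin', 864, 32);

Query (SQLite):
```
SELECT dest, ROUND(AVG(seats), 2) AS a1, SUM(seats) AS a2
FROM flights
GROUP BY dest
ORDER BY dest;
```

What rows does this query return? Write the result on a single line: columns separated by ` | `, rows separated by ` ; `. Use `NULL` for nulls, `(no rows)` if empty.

Group flights by dest.
Per group compute: ROUND(AVG(seats), 2), SUM(seats).
  Austin: ids {14, 21, 30, 37} → ROUND(AVG(seats), 2)=25.25, SUM(seats)=101
  Delhi: ids {2, 11, 15, 22, 33} → ROUND(AVG(seats), 2)=36, SUM(seats)=180
  Jaipur: ids {7, 36} → ROUND(AVG(seats), 2)=8, SUM(seats)=16
  Reno: ids {3, 23} → ROUND(AVG(seats), 2)=33, SUM(seats)=66

Austin | 25.25 | 101 ; Delhi | 36 | 180 ; Jaipur | 8 | 16 ; Reno | 33 | 66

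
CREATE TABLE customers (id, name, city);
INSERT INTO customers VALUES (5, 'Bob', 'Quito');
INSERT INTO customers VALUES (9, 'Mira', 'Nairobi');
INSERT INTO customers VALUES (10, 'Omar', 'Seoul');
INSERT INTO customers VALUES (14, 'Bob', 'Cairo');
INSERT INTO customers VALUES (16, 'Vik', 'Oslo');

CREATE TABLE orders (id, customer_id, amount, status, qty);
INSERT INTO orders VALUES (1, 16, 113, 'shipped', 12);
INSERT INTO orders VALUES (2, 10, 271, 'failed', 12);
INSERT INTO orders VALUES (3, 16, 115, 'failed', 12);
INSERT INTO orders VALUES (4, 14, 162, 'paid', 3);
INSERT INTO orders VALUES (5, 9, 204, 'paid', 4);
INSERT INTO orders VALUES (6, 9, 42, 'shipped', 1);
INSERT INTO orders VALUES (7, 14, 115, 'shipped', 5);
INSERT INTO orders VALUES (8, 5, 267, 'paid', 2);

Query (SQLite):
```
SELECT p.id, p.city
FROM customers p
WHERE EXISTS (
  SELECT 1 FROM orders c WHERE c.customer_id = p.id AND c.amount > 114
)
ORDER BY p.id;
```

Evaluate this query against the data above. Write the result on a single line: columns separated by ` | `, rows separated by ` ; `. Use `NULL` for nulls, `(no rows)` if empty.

For each customers row, check whether any orders with matching customer_id has amount > 114.
Keep rows where that is true.

5 | Quito ; 9 | Nairobi ; 10 | Seoul ; 14 | Cairo ; 16 | Oslo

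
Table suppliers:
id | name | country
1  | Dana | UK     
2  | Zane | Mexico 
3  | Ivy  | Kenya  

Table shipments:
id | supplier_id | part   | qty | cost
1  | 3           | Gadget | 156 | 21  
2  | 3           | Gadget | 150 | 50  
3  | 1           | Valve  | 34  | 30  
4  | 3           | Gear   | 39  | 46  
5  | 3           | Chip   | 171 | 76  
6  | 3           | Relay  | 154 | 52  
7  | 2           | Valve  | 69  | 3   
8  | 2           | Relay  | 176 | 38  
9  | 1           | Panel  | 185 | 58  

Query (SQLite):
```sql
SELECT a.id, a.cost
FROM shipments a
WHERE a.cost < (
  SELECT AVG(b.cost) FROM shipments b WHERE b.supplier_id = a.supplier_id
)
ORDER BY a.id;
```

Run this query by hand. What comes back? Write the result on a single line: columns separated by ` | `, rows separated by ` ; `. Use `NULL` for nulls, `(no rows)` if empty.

For each shipments row a, compute AVG(cost) over rows sharing a.supplier_id.
Keep row a if a.cost < that per-group AVG.
  supplier_id=1: AVG(cost) = 44.0
  supplier_id=2: AVG(cost) = 20.5
  supplier_id=3: AVG(cost) = 49.0

1 | 21 ; 3 | 30 ; 4 | 46 ; 7 | 3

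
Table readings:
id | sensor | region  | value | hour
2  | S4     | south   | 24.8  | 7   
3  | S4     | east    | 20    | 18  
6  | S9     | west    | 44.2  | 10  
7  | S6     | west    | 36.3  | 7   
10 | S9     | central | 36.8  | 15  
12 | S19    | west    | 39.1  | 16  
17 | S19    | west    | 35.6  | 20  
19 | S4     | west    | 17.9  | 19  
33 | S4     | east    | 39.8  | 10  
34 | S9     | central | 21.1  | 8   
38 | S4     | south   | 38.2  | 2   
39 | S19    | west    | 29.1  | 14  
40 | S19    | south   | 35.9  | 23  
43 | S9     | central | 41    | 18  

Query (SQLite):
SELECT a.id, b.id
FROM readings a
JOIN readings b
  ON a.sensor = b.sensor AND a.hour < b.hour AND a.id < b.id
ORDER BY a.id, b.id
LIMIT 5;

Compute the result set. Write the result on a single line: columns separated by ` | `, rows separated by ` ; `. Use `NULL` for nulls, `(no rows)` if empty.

Pairs (a,b) with same sensor, a.hour < b.hour, a.id < b.id.
sensor groups: S19:{12,17,39,40} S4:{2,3,19,33,38} S6:{7} S9:{6,10,34,43}
Ordered by (a.id, b.id); first 5.

2 | 3 ; 2 | 19 ; 2 | 33 ; 3 | 19 ; 6 | 10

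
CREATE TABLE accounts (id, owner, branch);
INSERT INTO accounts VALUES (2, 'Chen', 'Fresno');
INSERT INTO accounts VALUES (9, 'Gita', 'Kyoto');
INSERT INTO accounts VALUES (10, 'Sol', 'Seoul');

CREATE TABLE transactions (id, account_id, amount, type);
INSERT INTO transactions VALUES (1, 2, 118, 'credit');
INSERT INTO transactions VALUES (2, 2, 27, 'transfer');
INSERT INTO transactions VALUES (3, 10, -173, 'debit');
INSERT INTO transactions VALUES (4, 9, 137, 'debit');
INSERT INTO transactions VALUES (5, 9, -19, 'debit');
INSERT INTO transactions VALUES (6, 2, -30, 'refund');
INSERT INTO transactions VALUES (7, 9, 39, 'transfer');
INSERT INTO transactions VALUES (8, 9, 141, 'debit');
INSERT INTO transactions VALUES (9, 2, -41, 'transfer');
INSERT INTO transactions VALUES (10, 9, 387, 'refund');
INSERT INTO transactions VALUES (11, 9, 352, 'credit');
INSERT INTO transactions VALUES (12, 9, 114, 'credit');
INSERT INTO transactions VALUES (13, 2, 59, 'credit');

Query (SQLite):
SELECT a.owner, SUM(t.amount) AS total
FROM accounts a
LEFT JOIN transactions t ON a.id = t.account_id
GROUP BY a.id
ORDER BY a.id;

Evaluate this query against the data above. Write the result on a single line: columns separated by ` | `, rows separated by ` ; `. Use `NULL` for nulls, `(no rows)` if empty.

Chen | 133 ; Gita | 1151 ; Sol | -173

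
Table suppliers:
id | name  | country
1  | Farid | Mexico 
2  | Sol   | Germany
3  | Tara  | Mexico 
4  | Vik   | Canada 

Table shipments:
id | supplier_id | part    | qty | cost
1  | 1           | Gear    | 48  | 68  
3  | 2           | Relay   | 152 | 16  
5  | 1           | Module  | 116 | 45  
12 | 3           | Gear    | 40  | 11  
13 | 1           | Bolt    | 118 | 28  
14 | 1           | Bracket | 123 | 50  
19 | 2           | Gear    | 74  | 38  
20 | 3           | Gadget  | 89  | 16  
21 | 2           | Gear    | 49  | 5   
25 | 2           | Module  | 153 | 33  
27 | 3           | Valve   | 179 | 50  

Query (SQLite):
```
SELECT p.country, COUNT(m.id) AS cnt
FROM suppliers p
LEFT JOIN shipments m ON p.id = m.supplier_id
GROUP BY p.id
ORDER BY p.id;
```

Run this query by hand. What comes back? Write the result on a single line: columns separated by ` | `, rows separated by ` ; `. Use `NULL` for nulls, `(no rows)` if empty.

LEFT JOIN keeps every suppliers row; unmatched ones get NULL for shipments columns.
Group by suppliers.id and compute COUNT(m.id). COUNT(col) of an all-NULL group is 0.
  1: ids {1, 5, 13, 14} → COUNT(m.id)=4
  2: ids {3, 19, 21, 25} → COUNT(m.id)=4
  3: ids {12, 20, 27} → COUNT(m.id)=3
  4: ids {—} → COUNT(m.id)=0

Mexico | 4 ; Germany | 4 ; Mexico | 3 ; Canada | 0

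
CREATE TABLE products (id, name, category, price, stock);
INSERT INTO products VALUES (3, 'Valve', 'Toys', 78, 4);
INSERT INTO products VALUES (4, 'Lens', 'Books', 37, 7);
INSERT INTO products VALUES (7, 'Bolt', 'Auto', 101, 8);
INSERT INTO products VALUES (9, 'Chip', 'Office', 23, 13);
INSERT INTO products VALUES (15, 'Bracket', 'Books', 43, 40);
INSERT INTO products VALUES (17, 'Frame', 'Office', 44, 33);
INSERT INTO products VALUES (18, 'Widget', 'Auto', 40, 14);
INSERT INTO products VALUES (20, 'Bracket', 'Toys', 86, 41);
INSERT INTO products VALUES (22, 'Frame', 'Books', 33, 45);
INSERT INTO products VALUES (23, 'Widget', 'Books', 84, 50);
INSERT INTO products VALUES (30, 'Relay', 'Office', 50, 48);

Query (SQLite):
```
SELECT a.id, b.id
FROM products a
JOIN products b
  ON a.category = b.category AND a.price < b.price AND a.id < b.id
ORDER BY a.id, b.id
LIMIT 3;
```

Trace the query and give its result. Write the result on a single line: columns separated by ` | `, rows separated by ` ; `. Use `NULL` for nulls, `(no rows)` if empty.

3 | 20 ; 4 | 15 ; 4 | 23

Pairs (a,b) with same category, a.price < b.price, a.id < b.id.
category groups: Auto:{7,18} Books:{4,15,22,23} Office:{9,17,30} Toys:{3,20}
Ordered by (a.id, b.id); first 3.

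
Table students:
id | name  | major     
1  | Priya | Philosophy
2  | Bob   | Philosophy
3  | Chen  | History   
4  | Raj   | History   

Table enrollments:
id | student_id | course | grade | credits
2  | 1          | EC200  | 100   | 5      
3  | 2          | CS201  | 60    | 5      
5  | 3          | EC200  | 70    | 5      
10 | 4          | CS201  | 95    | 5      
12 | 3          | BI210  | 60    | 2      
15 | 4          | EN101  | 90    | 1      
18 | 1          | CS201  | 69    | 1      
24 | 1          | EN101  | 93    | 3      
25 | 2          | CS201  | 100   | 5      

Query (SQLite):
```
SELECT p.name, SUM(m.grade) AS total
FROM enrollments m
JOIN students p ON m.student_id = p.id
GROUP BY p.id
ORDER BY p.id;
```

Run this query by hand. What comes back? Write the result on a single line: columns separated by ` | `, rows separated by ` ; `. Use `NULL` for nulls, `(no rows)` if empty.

Priya | 262 ; Bob | 160 ; Chen | 130 ; Raj | 185

Join each enrollments row to its students via student_id.
Group joined rows by students.id; compute SUM(m.grade) per group.
  1: ids {2, 18, 24} → SUM(m.grade)=262
  2: ids {3, 25} → SUM(m.grade)=160
  3: ids {5, 12} → SUM(m.grade)=130
  4: ids {10, 15} → SUM(m.grade)=185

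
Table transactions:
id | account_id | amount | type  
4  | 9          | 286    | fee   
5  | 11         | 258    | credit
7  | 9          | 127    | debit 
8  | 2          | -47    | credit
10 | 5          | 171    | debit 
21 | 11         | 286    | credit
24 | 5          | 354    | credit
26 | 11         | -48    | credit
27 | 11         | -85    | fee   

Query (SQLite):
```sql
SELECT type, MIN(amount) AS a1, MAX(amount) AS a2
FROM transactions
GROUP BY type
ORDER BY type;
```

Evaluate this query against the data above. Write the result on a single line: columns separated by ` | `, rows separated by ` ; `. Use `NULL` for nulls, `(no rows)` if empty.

credit | -48 | 354 ; debit | 127 | 171 ; fee | -85 | 286

Group transactions by type.
Per group compute: MIN(amount), MAX(amount).
  credit: ids {5, 8, 21, 24, 26} → MIN(amount)=-48, MAX(amount)=354
  debit: ids {7, 10} → MIN(amount)=127, MAX(amount)=171
  fee: ids {4, 27} → MIN(amount)=-85, MAX(amount)=286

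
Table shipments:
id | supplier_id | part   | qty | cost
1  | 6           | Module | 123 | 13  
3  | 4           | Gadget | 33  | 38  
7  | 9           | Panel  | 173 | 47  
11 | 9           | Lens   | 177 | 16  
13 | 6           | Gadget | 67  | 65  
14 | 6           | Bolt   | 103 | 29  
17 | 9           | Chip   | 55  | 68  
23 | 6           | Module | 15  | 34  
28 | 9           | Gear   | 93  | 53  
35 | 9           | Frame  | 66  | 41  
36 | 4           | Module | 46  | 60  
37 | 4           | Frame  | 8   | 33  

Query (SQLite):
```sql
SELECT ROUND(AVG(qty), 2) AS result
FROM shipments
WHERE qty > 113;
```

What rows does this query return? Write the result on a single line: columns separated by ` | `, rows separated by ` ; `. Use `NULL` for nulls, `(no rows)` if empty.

157.67

Rows where qty > 113 → qty values: [123, 173, 177].
AVG = 473 / 3 (rounded to 2 dp).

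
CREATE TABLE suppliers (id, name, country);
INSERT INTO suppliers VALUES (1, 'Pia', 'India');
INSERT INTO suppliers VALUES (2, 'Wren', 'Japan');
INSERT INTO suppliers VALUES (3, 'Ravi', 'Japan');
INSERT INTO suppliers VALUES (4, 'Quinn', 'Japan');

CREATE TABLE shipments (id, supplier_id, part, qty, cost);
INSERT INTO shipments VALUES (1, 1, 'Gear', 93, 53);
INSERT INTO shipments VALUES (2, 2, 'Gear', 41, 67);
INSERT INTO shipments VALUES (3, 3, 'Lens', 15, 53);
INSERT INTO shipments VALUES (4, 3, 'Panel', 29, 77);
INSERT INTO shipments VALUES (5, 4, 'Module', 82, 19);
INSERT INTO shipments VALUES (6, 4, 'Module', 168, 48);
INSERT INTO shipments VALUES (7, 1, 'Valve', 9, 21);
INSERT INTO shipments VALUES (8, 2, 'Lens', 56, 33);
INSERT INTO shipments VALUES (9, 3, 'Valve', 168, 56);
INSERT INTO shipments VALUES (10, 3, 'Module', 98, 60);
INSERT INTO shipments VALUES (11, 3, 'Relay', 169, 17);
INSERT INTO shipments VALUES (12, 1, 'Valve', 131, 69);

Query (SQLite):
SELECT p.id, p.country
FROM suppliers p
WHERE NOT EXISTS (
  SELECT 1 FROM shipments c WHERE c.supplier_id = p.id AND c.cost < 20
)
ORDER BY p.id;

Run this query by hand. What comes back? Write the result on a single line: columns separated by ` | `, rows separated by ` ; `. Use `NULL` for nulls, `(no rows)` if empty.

1 | India ; 2 | Japan

For each suppliers row, check whether any shipments with matching supplier_id has cost < 20.
Keep rows where that is false.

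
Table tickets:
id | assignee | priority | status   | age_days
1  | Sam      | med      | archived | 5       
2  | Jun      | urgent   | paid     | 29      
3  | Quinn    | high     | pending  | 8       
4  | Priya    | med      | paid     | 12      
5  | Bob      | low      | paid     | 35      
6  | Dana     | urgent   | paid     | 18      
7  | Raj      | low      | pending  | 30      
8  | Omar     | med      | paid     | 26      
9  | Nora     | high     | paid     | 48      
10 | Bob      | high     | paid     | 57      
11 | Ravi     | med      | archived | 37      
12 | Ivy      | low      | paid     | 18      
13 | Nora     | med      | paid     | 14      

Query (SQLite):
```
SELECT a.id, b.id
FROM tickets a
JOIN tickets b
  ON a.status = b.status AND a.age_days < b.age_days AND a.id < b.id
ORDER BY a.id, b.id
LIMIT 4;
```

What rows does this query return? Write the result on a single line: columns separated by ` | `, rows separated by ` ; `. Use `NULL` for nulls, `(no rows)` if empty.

1 | 11 ; 2 | 5 ; 2 | 9 ; 2 | 10

Pairs (a,b) with same status, a.age_days < b.age_days, a.id < b.id.
status groups: archived:{1,11} paid:{2,4,5,6,8,9,10,12,13} pending:{3,7}
Ordered by (a.id, b.id); first 4.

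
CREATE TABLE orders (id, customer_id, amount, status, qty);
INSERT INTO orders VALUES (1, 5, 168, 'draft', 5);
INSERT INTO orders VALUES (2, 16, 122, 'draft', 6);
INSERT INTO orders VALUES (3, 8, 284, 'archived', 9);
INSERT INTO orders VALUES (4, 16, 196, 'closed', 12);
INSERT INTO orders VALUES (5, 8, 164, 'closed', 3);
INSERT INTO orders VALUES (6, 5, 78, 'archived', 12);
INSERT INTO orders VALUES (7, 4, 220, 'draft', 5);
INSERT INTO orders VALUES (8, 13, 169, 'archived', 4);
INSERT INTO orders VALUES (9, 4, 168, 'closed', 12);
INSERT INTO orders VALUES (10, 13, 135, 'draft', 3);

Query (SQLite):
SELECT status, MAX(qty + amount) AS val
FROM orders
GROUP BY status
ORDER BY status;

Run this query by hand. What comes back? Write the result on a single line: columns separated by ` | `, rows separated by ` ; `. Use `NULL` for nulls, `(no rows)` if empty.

archived | 293 ; closed | 208 ; draft | 225

For each row compute qty + amount.
Group by status; take MAX of the expression per group.
  archived: ids {3, 6, 8} → MAX(qty + amount)=293
  closed: ids {4, 5, 9} → MAX(qty + amount)=208
  draft: ids {1, 2, 7, 10} → MAX(qty + amount)=225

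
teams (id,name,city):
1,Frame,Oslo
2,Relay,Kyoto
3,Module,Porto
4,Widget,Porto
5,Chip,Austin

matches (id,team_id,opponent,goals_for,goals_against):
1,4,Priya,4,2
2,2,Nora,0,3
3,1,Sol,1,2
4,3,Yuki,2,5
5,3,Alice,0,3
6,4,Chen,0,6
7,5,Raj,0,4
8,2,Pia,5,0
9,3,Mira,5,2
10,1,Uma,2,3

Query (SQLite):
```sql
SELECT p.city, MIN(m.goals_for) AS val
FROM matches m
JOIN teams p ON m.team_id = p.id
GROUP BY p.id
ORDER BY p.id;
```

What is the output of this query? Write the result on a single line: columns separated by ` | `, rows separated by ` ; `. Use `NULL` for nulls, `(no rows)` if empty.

Oslo | 1 ; Kyoto | 0 ; Porto | 0 ; Porto | 0 ; Austin | 0

Join each matches row to its teams via team_id.
Group joined rows by teams.id; compute MIN(m.goals_for) per group.
  1: ids {3, 10} → MIN(m.goals_for)=1
  2: ids {2, 8} → MIN(m.goals_for)=0
  3: ids {4, 5, 9} → MIN(m.goals_for)=0
  4: ids {1, 6} → MIN(m.goals_for)=0
  5: ids {7} → MIN(m.goals_for)=0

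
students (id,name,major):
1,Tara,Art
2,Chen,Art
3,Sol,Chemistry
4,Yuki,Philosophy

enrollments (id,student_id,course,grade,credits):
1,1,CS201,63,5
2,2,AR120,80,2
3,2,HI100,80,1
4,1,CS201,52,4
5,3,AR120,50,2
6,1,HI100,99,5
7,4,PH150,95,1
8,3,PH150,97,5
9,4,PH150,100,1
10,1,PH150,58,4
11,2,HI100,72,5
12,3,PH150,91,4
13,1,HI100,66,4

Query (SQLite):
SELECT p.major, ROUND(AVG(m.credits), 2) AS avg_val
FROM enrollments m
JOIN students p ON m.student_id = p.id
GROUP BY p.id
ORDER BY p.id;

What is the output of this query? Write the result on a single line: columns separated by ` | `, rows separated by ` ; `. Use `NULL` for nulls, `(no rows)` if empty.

Art | 4.4 ; Art | 2.67 ; Chemistry | 3.67 ; Philosophy | 1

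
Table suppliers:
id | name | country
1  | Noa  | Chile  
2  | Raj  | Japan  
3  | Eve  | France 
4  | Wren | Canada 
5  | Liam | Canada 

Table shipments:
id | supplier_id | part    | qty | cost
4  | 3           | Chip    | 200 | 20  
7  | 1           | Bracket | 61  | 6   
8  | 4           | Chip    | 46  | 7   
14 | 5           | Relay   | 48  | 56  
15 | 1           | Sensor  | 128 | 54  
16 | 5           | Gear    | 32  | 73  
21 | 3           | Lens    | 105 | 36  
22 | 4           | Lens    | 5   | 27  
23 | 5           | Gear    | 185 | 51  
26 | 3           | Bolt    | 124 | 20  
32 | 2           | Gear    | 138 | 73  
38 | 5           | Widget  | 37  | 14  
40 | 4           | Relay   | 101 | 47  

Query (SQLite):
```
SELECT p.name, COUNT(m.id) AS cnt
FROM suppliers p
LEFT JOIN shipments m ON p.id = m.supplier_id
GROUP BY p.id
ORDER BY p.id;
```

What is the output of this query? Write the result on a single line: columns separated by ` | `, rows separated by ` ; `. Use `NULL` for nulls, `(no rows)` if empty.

LEFT JOIN keeps every suppliers row; unmatched ones get NULL for shipments columns.
Group by suppliers.id and compute COUNT(m.id). COUNT(col) of an all-NULL group is 0.
  1: ids {7, 15} → COUNT(m.id)=2
  2: ids {32} → COUNT(m.id)=1
  3: ids {4, 21, 26} → COUNT(m.id)=3
  4: ids {8, 22, 40} → COUNT(m.id)=3
  5: ids {14, 16, 23, 38} → COUNT(m.id)=4

Noa | 2 ; Raj | 1 ; Eve | 3 ; Wren | 3 ; Liam | 4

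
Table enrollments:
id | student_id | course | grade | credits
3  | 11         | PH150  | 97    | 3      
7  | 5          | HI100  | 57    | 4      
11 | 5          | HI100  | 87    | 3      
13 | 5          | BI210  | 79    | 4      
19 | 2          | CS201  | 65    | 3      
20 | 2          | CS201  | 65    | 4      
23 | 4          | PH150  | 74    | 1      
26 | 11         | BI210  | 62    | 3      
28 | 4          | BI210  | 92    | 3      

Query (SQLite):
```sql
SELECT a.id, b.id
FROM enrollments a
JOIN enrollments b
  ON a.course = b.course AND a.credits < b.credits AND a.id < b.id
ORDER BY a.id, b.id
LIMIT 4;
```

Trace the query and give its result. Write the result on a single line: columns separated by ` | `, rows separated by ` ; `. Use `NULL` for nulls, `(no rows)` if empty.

19 | 20

Pairs (a,b) with same course, a.credits < b.credits, a.id < b.id.
course groups: BI210:{13,26,28} CS201:{19,20} HI100:{7,11} PH150:{3,23}
Ordered by (a.id, b.id); first 4.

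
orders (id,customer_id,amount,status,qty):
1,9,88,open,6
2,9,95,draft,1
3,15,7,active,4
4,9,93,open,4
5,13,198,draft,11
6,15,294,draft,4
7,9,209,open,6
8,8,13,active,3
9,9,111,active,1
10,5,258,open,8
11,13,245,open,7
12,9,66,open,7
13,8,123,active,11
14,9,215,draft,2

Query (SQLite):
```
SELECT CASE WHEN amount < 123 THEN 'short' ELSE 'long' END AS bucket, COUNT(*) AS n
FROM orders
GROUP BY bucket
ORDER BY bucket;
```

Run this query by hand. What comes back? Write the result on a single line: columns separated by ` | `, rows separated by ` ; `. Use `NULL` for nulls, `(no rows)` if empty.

long | 7 ; short | 7

Bucket rows by amount < 123 → 'short' else 'long'; count each bucket.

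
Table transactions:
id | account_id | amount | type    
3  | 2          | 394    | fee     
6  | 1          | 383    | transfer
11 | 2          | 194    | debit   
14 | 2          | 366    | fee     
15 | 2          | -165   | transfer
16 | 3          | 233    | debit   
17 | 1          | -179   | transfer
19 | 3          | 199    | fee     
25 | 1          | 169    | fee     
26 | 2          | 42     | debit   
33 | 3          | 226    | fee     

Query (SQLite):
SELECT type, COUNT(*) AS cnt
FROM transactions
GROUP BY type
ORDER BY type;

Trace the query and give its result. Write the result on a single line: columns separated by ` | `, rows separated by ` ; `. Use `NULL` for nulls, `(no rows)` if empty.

debit | 3 ; fee | 5 ; transfer | 3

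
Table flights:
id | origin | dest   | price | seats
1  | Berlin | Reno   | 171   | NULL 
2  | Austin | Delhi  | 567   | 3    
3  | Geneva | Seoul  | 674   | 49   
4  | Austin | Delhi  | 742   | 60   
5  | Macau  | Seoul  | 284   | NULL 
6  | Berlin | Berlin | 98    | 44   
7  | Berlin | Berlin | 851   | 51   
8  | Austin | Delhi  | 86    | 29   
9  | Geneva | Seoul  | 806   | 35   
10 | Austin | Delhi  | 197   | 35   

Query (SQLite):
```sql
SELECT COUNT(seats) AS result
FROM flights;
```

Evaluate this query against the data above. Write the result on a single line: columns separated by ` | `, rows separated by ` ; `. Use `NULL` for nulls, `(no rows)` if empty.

All seats values: [NULL, 3, 49, 60, NULL, 44, 51, 29, 35, 35].
COUNT(seats) counts non-NULL values → 8.

8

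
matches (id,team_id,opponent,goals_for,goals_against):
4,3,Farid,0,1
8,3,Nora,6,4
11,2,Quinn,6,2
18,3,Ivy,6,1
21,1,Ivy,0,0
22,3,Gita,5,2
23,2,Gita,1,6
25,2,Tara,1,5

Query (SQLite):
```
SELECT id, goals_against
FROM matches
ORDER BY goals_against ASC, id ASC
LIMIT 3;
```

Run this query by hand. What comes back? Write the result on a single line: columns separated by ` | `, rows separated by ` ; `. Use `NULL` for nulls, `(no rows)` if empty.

21 | 0 ; 4 | 1 ; 18 | 1

Sort by goals_against asc, tiebreak id asc: (0, id=21), (1, id=4), (1, id=18), (2, id=11), (2, id=22), (4, id=8) …. Take first 3.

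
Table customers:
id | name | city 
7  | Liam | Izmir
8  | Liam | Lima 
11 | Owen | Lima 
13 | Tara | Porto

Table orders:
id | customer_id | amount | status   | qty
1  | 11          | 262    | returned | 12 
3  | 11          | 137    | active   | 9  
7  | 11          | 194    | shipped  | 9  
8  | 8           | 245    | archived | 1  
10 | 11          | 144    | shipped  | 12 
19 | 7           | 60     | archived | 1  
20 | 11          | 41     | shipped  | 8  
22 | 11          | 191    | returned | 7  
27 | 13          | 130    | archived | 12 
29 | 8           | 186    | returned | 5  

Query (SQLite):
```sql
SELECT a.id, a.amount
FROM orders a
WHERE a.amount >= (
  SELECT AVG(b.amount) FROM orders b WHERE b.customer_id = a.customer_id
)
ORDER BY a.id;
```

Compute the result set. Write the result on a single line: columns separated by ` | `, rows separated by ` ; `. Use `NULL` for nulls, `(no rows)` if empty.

For each orders row a, compute AVG(amount) over rows sharing a.customer_id.
Keep row a if a.amount >= that per-group AVG.
  customer_id=7: AVG(amount) = 60.0
  customer_id=8: AVG(amount) = 215.5
  customer_id=11: AVG(amount) = 161.5
  customer_id=13: AVG(amount) = 130.0

1 | 262 ; 7 | 194 ; 8 | 245 ; 19 | 60 ; 22 | 191 ; 27 | 130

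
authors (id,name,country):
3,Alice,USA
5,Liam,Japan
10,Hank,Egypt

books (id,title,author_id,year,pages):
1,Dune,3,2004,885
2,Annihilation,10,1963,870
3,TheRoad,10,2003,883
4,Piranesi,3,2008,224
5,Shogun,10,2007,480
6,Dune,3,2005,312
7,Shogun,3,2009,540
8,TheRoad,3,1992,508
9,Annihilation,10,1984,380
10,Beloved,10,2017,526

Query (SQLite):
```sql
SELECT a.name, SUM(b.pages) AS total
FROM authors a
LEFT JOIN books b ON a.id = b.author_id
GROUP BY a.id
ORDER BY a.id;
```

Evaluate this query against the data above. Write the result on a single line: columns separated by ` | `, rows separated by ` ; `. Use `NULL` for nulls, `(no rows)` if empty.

LEFT JOIN keeps every authors row; unmatched ones get NULL for books columns.
Group by authors.id and compute SUM(b.pages). SUM over an all-NULL group is NULL.
  3: ids {1, 4, 6, 7, 8} → SUM(b.pages)=2469
  5: ids {—} → SUM(b.pages)=NULL
  10: ids {2, 3, 5, 9, 10} → SUM(b.pages)=3139

Alice | 2469 ; Liam | NULL ; Hank | 3139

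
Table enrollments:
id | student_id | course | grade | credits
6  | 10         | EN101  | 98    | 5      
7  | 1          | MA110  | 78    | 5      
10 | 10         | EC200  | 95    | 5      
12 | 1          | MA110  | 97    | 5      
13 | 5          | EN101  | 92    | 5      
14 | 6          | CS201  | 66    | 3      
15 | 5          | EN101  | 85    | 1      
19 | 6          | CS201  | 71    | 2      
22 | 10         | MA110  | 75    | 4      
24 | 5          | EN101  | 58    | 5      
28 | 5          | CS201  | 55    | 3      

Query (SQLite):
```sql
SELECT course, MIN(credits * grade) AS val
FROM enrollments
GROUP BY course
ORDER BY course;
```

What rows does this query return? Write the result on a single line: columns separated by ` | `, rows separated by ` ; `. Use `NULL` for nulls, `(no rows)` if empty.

CS201 | 142 ; EC200 | 475 ; EN101 | 85 ; MA110 | 300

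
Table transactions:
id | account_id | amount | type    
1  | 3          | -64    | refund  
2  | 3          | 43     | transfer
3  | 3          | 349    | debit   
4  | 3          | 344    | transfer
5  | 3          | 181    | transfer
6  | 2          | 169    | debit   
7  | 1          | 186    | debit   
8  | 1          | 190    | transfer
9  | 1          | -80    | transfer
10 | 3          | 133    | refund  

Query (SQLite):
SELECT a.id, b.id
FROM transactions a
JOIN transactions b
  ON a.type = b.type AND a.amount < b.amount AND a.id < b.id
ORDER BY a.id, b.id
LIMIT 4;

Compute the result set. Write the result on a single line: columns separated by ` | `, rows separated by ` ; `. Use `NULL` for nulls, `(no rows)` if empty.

Pairs (a,b) with same type, a.amount < b.amount, a.id < b.id.
type groups: debit:{3,6,7} refund:{1,10} transfer:{2,4,5,8,9}
Ordered by (a.id, b.id); first 4.

1 | 10 ; 2 | 4 ; 2 | 5 ; 2 | 8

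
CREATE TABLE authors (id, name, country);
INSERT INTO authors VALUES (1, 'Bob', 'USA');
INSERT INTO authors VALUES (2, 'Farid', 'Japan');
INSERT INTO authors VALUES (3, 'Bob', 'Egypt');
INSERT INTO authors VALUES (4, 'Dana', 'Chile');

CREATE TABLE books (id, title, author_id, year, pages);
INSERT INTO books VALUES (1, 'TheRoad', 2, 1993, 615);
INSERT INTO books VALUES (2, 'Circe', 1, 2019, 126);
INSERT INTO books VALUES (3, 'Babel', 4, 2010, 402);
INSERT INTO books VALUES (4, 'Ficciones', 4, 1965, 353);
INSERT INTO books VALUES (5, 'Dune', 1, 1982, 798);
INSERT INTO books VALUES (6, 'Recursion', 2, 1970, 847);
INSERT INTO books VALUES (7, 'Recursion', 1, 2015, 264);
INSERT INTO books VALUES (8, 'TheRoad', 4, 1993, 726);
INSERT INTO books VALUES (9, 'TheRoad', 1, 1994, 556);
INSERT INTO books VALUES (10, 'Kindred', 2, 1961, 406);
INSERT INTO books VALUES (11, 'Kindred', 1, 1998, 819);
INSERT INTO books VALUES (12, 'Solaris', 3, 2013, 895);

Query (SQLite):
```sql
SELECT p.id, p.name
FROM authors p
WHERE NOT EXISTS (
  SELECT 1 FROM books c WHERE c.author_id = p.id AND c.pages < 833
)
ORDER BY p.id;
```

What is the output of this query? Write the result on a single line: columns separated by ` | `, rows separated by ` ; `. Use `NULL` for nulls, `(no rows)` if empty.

3 | Bob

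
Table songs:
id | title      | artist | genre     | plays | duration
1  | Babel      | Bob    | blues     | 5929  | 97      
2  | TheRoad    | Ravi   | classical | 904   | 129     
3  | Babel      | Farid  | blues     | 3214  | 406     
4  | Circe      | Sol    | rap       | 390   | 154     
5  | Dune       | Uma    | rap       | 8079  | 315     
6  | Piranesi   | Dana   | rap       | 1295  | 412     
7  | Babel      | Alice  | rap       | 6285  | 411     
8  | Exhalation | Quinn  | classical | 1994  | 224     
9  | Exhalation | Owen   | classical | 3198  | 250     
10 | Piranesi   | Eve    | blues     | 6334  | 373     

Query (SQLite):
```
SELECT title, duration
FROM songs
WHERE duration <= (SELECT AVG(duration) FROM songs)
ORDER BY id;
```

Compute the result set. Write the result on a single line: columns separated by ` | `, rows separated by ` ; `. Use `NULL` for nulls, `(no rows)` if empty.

Scalar subquery: AVG(duration) over all songs rows = 277.1.
Keep rows where duration <= that value.

Babel | 97 ; TheRoad | 129 ; Circe | 154 ; Exhalation | 224 ; Exhalation | 250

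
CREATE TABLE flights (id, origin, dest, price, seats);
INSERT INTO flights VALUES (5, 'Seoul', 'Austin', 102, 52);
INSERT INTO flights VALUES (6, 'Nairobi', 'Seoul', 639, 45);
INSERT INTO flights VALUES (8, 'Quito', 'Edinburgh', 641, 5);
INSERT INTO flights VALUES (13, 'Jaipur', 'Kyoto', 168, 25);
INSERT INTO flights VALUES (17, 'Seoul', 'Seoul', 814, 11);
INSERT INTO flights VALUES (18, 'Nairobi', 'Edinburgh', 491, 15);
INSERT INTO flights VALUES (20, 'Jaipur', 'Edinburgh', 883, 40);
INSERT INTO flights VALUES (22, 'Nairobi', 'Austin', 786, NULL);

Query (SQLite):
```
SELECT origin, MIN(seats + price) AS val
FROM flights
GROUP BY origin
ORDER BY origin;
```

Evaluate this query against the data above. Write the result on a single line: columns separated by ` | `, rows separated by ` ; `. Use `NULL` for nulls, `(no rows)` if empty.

Jaipur | 193 ; Nairobi | 506 ; Quito | 646 ; Seoul | 154

For each row compute seats + price.
Group by origin; take MIN of the expression per group.
  Jaipur: ids {13, 20} → MIN(seats + price)=193
  Nairobi: ids {6, 18, 22} → MIN(seats + price)=506
  Quito: ids {8} → MIN(seats + price)=646
  Seoul: ids {5, 17} → MIN(seats + price)=154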